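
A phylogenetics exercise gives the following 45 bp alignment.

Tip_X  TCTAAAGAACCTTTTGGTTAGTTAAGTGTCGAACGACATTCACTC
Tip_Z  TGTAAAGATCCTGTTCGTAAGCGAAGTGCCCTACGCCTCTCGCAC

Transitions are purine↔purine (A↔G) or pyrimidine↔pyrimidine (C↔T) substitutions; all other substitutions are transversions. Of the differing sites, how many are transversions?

11

Mismatches occur at site 2 (C↔G, transversion), site 9 (A↔T, transversion), site 13 (T↔G, transversion), site 16 (G↔C, transversion), site 19 (T↔A, transversion), site 22 (T↔C, transition), site 23 (T↔G, transversion), site 29 (T↔C, transition), site 31 (G↔C, transversion), site 32 (A↔T, transversion), site 36 (A↔C, transversion), site 38 (A↔T, transversion), site 39 (T↔C, transition), site 42 (A↔G, transition), site 44 (T↔A, transversion).
Of the 15 differences, 4 transitions and 11 transversions, so the answer is 11.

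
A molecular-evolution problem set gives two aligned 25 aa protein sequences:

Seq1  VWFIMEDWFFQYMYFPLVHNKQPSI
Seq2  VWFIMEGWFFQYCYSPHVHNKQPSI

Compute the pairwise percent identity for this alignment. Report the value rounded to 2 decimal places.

84.00%

Mismatches occur at site 7 (D→G), site 13 (M→C), site 15 (F→S), site 17 (L→H).
21 of the 25 sites match, so the percent identity is 21/25 × 100 = 84.00%.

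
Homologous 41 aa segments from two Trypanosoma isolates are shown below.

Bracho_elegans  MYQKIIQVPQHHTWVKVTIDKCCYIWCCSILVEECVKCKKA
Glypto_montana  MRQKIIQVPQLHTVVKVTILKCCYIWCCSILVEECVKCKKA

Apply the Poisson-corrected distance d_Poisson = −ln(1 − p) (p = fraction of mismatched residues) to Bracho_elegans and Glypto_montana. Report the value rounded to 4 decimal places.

0.1027

The sequences differ at positions 2 (Y/R), 11 (H/L), 14 (W/V), 20 (D/L).
p = 4/41 = 0.097561.
d = −ln(1 − 0.097561) = −ln(0.902439) = 0.1027.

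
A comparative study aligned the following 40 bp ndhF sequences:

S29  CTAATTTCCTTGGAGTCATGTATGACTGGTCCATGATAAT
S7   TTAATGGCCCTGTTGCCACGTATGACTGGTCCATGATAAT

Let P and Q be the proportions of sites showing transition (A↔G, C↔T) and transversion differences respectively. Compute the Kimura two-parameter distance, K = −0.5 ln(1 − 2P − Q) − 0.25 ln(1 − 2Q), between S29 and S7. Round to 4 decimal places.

The sequences differ at positions 1 (C/T, transition), 6 (T/G, transversion), 7 (T/G, transversion), 10 (T/C, transition), 13 (G/T, transversion), 14 (A/T, transversion), 16 (T/C, transition), 19 (T/C, transition).
Of the 8 differences, 4 transitions and 4 transversions over 40 sites: P = 4/40 = 0.100000, Q = 4/40 = 0.100000.
d = −0.5·ln(0.700000) − 0.25·ln(0.800000) = −0.5·(-0.356675) − 0.25·(-0.223144) = 0.2341.

0.2341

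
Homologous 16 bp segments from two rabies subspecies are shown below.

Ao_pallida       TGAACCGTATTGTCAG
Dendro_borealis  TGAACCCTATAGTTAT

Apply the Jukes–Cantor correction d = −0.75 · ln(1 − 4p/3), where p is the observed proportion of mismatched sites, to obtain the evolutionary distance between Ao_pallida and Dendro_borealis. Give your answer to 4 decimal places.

Mismatches occur at site 7 (G/C), site 11 (T/A), site 14 (C/T), site 16 (G/T).
p = 4/16 = 0.250000.
d = −0.75 · ln(1 − (4/3)·0.250000) = −0.75 · ln(0.666667) = −0.75 · (-0.405465) = 0.3041.

0.3041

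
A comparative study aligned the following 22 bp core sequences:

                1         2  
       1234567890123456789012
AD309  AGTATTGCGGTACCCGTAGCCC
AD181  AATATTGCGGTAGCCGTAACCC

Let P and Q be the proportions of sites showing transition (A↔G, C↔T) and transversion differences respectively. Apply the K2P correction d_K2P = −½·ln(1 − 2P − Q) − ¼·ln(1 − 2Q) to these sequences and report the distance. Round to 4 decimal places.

0.1527

The sequences differ at positions 2 (G/A, transition), 13 (C/G, transversion), 19 (G/A, transition).
Of the 3 differences, 2 transitions and 1 transversion over 22 sites: P = 2/22 = 0.090909, Q = 1/22 = 0.045455.
d = −0.5·ln(0.772727) − 0.25·ln(0.909090) = −0.5·(-0.257829) − 0.25·(-0.095311) = 0.1527.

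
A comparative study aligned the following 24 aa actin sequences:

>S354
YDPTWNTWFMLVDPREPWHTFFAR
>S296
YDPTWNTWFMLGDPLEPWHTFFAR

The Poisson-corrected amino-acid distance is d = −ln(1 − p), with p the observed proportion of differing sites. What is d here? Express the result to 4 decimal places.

Mismatches occur at site 12 (V/G), site 15 (R/L).
p = 2/24 = 0.083333.
d = −ln(1 − 0.083333) = −ln(0.916667) = 0.0870.

0.0870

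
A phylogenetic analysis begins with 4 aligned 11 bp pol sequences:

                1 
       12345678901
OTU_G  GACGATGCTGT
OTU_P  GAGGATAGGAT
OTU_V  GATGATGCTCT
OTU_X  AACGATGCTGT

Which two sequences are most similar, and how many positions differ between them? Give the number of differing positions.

1

Pairwise Hamming distances:
  OTU_G vs OTU_P: 5
  OTU_G vs OTU_V: 2
  OTU_G vs OTU_X: 1
  OTU_P vs OTU_V: 5
  OTU_P vs OTU_X: 6
  OTU_V vs OTU_X: 3
The smallest is 1, between OTU_G and OTU_X.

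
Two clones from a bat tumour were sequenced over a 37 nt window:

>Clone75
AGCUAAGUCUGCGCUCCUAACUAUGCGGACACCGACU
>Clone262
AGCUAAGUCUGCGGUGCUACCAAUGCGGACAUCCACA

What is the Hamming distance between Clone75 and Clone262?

7

Mismatches occur at site 14 (C/G), site 16 (C/G), site 20 (A/C), site 22 (U/A), site 32 (C/U), site 34 (G/C), site 37 (U/A).
That gives 7 mismatches out of 37 aligned sites, so the Hamming distance is 7.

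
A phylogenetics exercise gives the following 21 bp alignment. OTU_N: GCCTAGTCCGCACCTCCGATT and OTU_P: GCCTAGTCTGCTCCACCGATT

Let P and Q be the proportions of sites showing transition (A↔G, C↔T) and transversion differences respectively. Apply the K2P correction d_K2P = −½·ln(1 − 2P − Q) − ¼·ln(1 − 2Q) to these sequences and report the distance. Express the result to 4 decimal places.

0.1585

Mismatches occur at site 9 (C→T, transition), site 12 (A→T, transversion), site 15 (T→A, transversion).
Of the 3 differences, 1 transition and 2 transversions over 21 sites: P = 1/21 = 0.047619, Q = 2/21 = 0.095238.
d = −0.5·ln(0.809524) − 0.25·ln(0.809524) = −0.5·(-0.211309) − 0.25·(-0.211309) = 0.1585.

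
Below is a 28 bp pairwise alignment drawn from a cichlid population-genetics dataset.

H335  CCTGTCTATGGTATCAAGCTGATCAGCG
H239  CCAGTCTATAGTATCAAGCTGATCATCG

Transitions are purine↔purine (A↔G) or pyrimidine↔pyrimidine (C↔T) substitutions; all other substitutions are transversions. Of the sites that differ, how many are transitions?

1

The sequences differ at positions 3 (T/A, transversion), 10 (G/A, transition), 26 (G/T, transversion).
Of the 3 differences, 1 transition and 2 transversions, so the answer is 1.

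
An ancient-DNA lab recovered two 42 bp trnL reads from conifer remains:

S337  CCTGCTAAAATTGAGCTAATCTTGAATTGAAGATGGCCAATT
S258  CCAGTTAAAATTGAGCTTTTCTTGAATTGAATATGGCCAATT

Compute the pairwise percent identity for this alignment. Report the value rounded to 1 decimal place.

88.1%

The sequences differ at positions 3 (T/A), 5 (C/T), 18 (A/T), 19 (A/T), 32 (G/T).
37 of the 42 sites match, so the percent identity is 37/42 × 100 = 88.1%.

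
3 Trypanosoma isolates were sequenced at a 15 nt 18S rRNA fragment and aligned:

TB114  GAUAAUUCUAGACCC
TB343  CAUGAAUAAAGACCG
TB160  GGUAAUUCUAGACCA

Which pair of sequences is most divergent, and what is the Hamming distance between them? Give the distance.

7

Pairwise Hamming distances:
  TB114 vs TB343: 6
  TB114 vs TB160: 2
  TB343 vs TB160: 7
The largest is 7, between TB343 and TB160.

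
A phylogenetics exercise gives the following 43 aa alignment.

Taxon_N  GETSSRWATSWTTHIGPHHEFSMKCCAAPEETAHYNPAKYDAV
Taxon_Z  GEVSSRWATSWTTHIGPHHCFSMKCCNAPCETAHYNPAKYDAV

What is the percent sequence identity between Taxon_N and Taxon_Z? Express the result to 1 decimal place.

90.7%

Differing sites — 3:T/V; 20:E/C; 27:A/N; 30:E/C.
39 of the 43 sites match, so the percent identity is 39/43 × 100 = 90.7%.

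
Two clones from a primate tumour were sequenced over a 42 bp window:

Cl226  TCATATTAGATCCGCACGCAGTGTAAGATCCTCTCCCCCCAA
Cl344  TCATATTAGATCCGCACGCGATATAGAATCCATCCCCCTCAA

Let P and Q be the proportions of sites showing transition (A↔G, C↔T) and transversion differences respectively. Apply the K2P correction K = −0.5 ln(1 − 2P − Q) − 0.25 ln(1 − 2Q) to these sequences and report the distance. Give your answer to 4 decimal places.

Differing sites — 20:A/G (Ti); 21:G/A (Ti); 23:G/A (Ti); 26:A/G (Ti); 27:G/A (Ti); 32:T/A (Tv); 33:C/T (Ti); 34:T/C (Ti); 39:C/T (Ti).
Of the 9 differences, 8 transitions and 1 transversion over 42 sites: P = 8/42 = 0.190476, Q = 1/42 = 0.023810.
d = −0.5·ln(0.595238) − 0.25·ln(0.952380) = −0.5·(-0.518794) − 0.25·(-0.048791) = 0.2716.

0.2716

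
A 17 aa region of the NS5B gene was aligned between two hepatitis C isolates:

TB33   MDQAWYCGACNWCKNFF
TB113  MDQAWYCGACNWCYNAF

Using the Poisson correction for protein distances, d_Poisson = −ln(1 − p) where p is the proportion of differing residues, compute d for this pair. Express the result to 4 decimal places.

0.1252

The sequences differ at positions 14 (K/Y), 16 (F/A).
p = 2/17 = 0.117647.
d = −ln(1 − 0.117647) = −ln(0.882353) = 0.1252.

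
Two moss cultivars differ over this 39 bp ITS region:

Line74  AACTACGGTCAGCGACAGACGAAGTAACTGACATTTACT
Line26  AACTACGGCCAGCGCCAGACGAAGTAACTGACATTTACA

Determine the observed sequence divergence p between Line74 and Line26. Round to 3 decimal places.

Mismatches occur at site 9 (T/C), site 15 (A/C), site 39 (T/A).
There are 3 differences over 39 sites, so p = 3/39 = 0.077.

0.077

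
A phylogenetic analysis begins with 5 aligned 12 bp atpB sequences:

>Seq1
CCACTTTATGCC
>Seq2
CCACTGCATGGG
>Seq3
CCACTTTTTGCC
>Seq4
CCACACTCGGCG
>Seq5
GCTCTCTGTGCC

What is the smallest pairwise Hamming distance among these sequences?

Pairwise Hamming distances:
  Seq1 vs Seq2: 4
  Seq1 vs Seq3: 1
  Seq1 vs Seq4: 5
  Seq1 vs Seq5: 4
  Seq2 vs Seq3: 5
  Seq2 vs Seq4: 6
  Seq2 vs Seq5: 7
  Seq3 vs Seq4: 5
  Seq3 vs Seq5: 4
  Seq4 vs Seq5: 6
The smallest is 1, between Seq1 and Seq3.

1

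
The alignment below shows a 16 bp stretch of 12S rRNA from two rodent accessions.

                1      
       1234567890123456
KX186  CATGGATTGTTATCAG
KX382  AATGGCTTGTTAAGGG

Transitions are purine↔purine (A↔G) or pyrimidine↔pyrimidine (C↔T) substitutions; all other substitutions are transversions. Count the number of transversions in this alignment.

4

Mismatches occur at site 1 (C/A, transversion), site 6 (A/C, transversion), site 13 (T/A, transversion), site 14 (C/G, transversion), site 15 (A/G, transition).
Of the 5 differences, 1 transition and 4 transversions, so the answer is 4.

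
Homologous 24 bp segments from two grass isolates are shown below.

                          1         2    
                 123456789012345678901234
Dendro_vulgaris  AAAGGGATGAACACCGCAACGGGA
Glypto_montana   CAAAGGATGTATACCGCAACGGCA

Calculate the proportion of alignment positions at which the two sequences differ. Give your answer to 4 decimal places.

Differing sites — 1:A/C; 4:G/A; 10:A/T; 12:C/T; 23:G/C.
There are 5 differences over 24 sites, so p = 5/24 = 0.2083.

0.2083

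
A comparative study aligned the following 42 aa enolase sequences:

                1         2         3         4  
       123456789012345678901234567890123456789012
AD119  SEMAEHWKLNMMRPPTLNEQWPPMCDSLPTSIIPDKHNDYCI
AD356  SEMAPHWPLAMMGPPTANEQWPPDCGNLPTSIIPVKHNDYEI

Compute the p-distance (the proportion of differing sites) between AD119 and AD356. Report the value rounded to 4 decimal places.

0.2381

Mismatches occur at site 5 (E→P), site 8 (K→P), site 10 (N→A), site 13 (R→G), site 17 (L→A), site 24 (M→D), site 26 (D→G), site 27 (S→N), site 35 (D→V), site 41 (C→E).
There are 10 differences over 42 sites, so p = 10/42 = 0.2381.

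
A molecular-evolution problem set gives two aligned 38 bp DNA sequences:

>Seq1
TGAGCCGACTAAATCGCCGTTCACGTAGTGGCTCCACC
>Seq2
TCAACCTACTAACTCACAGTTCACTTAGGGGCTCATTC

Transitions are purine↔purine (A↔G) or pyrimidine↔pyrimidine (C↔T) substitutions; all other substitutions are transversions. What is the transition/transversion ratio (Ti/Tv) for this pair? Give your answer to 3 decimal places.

Differing sites — 2:G/C (Tv); 4:G/A (Ti); 7:G/T (Tv); 13:A/C (Tv); 16:G/A (Ti); 18:C/A (Tv); 25:G/T (Tv); 29:T/G (Tv); 35:C/A (Tv); 36:A/T (Tv); 37:C/T (Ti).
Of the 11 differences, 3 transitions and 8 transversions, so Ti/Tv = 3/8 = 0.375.

0.375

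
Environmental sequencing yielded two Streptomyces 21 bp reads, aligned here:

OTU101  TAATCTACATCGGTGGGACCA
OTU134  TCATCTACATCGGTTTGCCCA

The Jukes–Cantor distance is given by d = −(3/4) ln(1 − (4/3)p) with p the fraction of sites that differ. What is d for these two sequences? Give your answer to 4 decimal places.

Mismatches occur at site 2 (A↔C), site 15 (G↔T), site 16 (G↔T), site 18 (A↔C).
p = 4/21 = 0.190476.
d = −0.75 · ln(1 − (4/3)·0.190476) = −0.75 · ln(0.746032) = −0.75 · (-0.292987) = 0.2197.

0.2197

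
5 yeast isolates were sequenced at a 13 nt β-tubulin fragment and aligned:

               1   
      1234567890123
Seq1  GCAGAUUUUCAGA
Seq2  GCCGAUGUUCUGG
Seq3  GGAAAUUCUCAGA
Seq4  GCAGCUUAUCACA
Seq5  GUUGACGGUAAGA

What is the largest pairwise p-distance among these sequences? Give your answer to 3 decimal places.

Pairwise Hamming distances:
  Seq1 vs Seq2: 4
  Seq1 vs Seq3: 3
  Seq1 vs Seq4: 3
  Seq1 vs Seq5: 6
  Seq2 vs Seq3: 7
  Seq2 vs Seq4: 7
  Seq2 vs Seq5: 7
  Seq3 vs Seq4: 5
  Seq3 vs Seq5: 7
  Seq4 vs Seq5: 8
The largest is 8 mismatches, between Seq4 and Seq5; p = 8/13 = 0.615.

0.615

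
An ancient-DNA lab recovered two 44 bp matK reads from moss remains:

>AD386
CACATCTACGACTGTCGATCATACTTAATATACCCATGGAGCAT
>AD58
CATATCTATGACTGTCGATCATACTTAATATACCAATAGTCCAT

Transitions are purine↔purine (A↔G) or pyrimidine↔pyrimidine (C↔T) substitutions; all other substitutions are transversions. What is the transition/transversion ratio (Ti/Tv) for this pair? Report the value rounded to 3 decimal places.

The sequences differ at positions 3 (C/T, transition), 9 (C/T, transition), 35 (C/A, transversion), 38 (G/A, transition), 40 (A/T, transversion), 41 (G/C, transversion).
Of the 6 differences, 3 transitions and 3 transversions, so Ti/Tv = 3/3 = 1.000.

1.000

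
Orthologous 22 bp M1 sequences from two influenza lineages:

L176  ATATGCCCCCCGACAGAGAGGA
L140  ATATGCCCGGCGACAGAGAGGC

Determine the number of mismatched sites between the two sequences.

3

The sequences differ at positions 9 (C/G), 10 (C/G), 22 (A/C).
That gives 3 mismatches out of 22 aligned sites, so the Hamming distance is 3.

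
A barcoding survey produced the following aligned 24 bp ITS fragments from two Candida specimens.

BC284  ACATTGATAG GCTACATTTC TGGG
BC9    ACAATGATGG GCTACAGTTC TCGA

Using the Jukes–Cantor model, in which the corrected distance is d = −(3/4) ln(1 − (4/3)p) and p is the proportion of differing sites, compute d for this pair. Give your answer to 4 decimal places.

The sequences differ at positions 4 (T/A), 9 (A/G), 17 (T/G), 22 (G/C), 24 (G/A).
p = 5/24 = 0.208333.
d = −0.75 · ln(1 − (4/3)·0.208333) = −0.75 · ln(0.722223) = −0.75 · (-0.325421) = 0.2441.

0.2441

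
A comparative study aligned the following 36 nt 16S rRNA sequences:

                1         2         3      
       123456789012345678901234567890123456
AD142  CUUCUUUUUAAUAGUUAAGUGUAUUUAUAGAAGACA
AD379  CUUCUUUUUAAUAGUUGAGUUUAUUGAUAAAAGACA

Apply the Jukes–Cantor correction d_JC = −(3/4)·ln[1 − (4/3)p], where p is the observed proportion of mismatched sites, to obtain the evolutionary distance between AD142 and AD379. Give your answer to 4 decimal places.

0.1203

The sequences differ at positions 17 (A/G), 21 (G/U), 26 (U/G), 30 (G/A).
p = 4/36 = 0.111111.
d = −0.75 · ln(1 − (4/3)·0.111111) = −0.75 · ln(0.851852) = −0.75 · (-0.160342) = 0.1203.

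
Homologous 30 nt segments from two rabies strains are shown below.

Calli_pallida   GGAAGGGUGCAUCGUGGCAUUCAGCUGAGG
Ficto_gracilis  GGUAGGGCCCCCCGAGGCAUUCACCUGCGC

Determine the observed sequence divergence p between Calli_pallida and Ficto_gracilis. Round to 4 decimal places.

The sequences differ at positions 3 (A/U), 8 (U/C), 9 (G/C), 11 (A/C), 12 (U/C), 15 (U/A), 24 (G/C), 28 (A/C), 30 (G/C).
There are 9 differences over 30 sites, so p = 9/30 = 0.3000.

0.3000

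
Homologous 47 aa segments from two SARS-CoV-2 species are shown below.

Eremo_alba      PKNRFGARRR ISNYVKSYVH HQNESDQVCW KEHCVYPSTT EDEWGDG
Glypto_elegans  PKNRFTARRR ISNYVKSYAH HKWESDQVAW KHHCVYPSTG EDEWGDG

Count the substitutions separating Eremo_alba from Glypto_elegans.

Mismatches occur at site 6 (G↔T), site 19 (V↔A), site 22 (Q↔K), site 23 (N↔W), site 29 (C↔A), site 32 (E↔H), site 40 (T↔G).
That gives 7 mismatches out of 47 aligned sites, so the Hamming distance is 7.

7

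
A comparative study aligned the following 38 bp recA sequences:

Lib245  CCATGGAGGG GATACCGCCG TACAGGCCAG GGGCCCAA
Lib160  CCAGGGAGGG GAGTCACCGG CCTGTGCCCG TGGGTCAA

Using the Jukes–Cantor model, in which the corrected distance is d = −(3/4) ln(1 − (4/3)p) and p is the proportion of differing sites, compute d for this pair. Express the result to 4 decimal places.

The sequences differ at positions 4 (T/G), 13 (T/G), 14 (A/T), 16 (C/A), 17 (G/C), 19 (C/G), 21 (T/C), 22 (A/C), 23 (C/T), 24 (A/G), 25 (G/T), 29 (A/C), 31 (G/T), 34 (C/G), 35 (C/T).
p = 15/38 = 0.394737.
d = −0.75 · ln(1 − (4/3)·0.394737) = −0.75 · ln(0.473684) = −0.75 · (-0.747215) = 0.5604.

0.5604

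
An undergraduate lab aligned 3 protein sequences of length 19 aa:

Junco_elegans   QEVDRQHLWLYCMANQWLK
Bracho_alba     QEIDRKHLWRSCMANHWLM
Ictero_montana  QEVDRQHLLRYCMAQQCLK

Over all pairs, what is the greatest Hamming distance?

Pairwise Hamming distances:
  Junco_elegans vs Bracho_alba: 6
  Junco_elegans vs Ictero_montana: 4
  Bracho_alba vs Ictero_montana: 8
The largest is 8, between Bracho_alba and Ictero_montana.

8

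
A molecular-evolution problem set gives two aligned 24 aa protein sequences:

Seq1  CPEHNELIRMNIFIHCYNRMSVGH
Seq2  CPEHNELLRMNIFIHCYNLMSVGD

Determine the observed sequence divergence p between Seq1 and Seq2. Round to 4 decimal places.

Mismatches occur at site 8 (I↔L), site 19 (R↔L), site 24 (H↔D).
There are 3 differences over 24 sites, so p = 3/24 = 0.1250.

0.1250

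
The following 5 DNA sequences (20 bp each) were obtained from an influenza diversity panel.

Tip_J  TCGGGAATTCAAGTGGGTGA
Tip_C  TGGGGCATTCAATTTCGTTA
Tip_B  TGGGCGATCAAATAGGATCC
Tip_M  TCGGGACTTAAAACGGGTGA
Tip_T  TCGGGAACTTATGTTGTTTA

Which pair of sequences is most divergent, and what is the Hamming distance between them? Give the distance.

Pairwise Hamming distances:
  Tip_J vs Tip_C: 6
  Tip_J vs Tip_B: 10
  Tip_J vs Tip_M: 4
  Tip_J vs Tip_T: 6
  Tip_C vs Tip_B: 10
  Tip_C vs Tip_M: 9
  Tip_C vs Tip_T: 8
  Tip_B vs Tip_M: 10
  Tip_B vs Tip_T: 13
  Tip_M vs Tip_T: 9
The largest is 13, between Tip_B and Tip_T.

13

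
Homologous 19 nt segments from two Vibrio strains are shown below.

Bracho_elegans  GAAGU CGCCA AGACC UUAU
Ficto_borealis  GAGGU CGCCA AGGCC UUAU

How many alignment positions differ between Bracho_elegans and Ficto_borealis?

The sequences differ at positions 3 (A/G), 13 (A/G).
That gives 2 mismatches out of 19 aligned sites, so the Hamming distance is 2.

2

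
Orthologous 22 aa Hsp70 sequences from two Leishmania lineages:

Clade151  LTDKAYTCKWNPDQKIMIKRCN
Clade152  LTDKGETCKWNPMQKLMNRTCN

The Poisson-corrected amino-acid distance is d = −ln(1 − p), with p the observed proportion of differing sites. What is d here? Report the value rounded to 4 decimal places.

0.3830

Mismatches occur at site 5 (A→G), site 6 (Y→E), site 13 (D→M), site 16 (I→L), site 18 (I→N), site 19 (K→R), site 20 (R→T).
p = 7/22 = 0.318182.
d = −ln(1 − 0.318182) = −ln(0.681818) = 0.3830.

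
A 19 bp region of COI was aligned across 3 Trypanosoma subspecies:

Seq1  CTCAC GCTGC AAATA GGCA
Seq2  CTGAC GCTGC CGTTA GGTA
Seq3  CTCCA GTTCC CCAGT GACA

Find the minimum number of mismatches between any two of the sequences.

5

Pairwise Hamming distances:
  Seq1 vs Seq2: 5
  Seq1 vs Seq3: 9
  Seq2 vs Seq3: 11
The smallest is 5, between Seq1 and Seq2.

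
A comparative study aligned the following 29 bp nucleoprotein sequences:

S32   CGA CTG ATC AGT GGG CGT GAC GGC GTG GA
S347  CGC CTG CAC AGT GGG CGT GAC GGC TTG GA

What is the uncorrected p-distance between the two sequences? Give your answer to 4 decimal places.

0.1379

The sequences differ at positions 3 (A/C), 7 (A/C), 8 (T/A), 25 (G/T).
There are 4 differences over 29 sites, so p = 4/29 = 0.1379.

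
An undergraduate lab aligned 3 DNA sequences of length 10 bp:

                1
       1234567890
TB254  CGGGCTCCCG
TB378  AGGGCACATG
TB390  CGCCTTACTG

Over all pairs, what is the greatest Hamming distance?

Pairwise Hamming distances:
  TB254 vs TB378: 4
  TB254 vs TB390: 5
  TB378 vs TB390: 7
The largest is 7, between TB378 and TB390.

7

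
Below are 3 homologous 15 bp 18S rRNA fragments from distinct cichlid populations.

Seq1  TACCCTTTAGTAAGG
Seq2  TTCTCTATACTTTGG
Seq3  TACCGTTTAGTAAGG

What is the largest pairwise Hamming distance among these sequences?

7

Pairwise Hamming distances:
  Seq1 vs Seq2: 6
  Seq1 vs Seq3: 1
  Seq2 vs Seq3: 7
The largest is 7, between Seq2 and Seq3.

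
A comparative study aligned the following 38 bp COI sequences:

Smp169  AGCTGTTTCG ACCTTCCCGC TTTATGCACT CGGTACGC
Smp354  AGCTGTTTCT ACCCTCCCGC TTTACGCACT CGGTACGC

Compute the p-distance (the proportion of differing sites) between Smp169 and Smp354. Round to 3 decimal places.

The sequences differ at positions 10 (G/T), 14 (T/C), 25 (T/C).
There are 3 differences over 38 sites, so p = 3/38 = 0.079.

0.079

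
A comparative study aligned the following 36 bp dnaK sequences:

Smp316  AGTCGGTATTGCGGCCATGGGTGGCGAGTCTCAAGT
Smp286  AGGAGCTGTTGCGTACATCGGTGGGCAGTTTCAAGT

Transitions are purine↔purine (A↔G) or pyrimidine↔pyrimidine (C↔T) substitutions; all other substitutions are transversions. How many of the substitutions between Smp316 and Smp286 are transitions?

2

Differing sites — 3:T/G (Tv); 4:C/A (Tv); 6:G/C (Tv); 8:A/G (Ti); 14:G/T (Tv); 15:C/A (Tv); 19:G/C (Tv); 25:C/G (Tv); 26:G/C (Tv); 30:C/T (Ti).
Of the 10 differences, 2 transitions and 8 transversions, so the answer is 2.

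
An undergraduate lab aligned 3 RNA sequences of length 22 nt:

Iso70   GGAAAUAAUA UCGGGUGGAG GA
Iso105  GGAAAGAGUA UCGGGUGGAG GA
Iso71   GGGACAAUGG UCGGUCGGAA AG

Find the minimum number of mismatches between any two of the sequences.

Pairwise Hamming distances:
  Iso70 vs Iso105: 2
  Iso70 vs Iso71: 11
  Iso105 vs Iso71: 11
The smallest is 2, between Iso70 and Iso105.

2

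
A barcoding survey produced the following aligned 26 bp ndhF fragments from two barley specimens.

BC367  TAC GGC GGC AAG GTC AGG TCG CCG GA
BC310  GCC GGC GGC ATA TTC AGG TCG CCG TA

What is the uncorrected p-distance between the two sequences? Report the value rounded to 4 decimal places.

Differing sites — 1:T/G; 2:A/C; 11:A/T; 12:G/A; 13:G/T; 25:G/T.
There are 6 differences over 26 sites, so p = 6/26 = 0.2308.

0.2308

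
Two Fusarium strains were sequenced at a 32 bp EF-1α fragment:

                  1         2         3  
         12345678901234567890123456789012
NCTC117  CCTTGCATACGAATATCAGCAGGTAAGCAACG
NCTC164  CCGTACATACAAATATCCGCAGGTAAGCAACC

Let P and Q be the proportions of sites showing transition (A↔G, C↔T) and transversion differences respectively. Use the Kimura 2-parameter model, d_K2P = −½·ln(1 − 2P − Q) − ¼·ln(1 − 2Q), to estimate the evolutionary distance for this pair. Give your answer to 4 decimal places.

Mismatches occur at site 3 (T/G, transversion), site 5 (G/A, transition), site 11 (G/A, transition), site 18 (A/C, transversion), site 32 (G/C, transversion).
Of the 5 differences, 2 transitions and 3 transversions over 32 sites: P = 2/32 = 0.062500, Q = 3/32 = 0.093750.
d = −0.5·ln(0.781250) − 0.25·ln(0.812500) = −0.5·(-0.246860) − 0.25·(-0.207639) = 0.1753.

0.1753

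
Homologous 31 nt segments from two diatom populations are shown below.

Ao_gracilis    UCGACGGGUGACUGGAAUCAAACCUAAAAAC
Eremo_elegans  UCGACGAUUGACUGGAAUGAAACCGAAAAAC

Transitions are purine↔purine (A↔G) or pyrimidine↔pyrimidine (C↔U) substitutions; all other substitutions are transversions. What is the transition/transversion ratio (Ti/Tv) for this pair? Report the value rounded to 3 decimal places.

0.333

Mismatches occur at site 7 (G→A, transition), site 8 (G→U, transversion), site 19 (C→G, transversion), site 25 (U→G, transversion).
Of the 4 differences, 1 transition and 3 transversions, so Ti/Tv = 1/3 = 0.333.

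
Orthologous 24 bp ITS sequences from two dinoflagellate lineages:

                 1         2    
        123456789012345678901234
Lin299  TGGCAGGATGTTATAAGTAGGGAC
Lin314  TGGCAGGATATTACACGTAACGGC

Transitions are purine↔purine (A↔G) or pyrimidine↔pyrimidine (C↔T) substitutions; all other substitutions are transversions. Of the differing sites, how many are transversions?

Differing sites — 10:G/A (Ti); 14:T/C (Ti); 16:A/C (Tv); 20:G/A (Ti); 21:G/C (Tv); 23:A/G (Ti).
Of the 6 differences, 4 transitions and 2 transversions, so the answer is 2.

2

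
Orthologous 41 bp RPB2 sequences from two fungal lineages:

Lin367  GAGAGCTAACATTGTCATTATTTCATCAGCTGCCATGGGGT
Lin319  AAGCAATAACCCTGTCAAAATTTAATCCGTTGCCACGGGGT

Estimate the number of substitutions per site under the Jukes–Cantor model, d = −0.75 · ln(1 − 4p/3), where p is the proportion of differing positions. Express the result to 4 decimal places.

Mismatches occur at site 1 (G/A), site 4 (A/C), site 5 (G/A), site 6 (C/A), site 11 (A/C), site 12 (T/C), site 18 (T/A), site 19 (T/A), site 24 (C/A), site 28 (A/C), site 30 (C/T), site 36 (T/C).
p = 12/41 = 0.292683.
d = −0.75 · ln(1 − (4/3)·0.292683) = −0.75 · ln(0.609756) = −0.75 · (-0.494696) = 0.3710.

0.3710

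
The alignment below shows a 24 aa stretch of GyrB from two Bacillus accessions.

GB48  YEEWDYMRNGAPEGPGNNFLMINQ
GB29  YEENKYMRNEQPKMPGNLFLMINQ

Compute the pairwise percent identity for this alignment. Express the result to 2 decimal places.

70.83%

The sequences differ at positions 4 (W/N), 5 (D/K), 10 (G/E), 11 (A/Q), 13 (E/K), 14 (G/M), 18 (N/L).
17 of the 24 sites match, so the percent identity is 17/24 × 100 = 70.83%.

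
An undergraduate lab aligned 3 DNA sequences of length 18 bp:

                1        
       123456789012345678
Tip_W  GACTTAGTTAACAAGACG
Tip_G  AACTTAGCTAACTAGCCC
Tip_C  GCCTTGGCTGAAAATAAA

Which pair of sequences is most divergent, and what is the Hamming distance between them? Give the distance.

10

Pairwise Hamming distances:
  Tip_W vs Tip_G: 5
  Tip_W vs Tip_C: 8
  Tip_G vs Tip_C: 10
The largest is 10, between Tip_G and Tip_C.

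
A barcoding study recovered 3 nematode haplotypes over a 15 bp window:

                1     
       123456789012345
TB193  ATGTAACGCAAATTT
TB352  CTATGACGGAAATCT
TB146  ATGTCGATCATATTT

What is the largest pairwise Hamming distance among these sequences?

9

Pairwise Hamming distances:
  TB193 vs TB352: 5
  TB193 vs TB146: 5
  TB352 vs TB146: 9
The largest is 9, between TB352 and TB146.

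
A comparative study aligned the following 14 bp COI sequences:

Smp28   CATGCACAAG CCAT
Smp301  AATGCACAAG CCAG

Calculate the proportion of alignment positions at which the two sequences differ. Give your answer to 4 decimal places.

0.1429

The sequences differ at positions 1 (C/A), 14 (T/G).
There are 2 differences over 14 sites, so p = 2/14 = 0.1429.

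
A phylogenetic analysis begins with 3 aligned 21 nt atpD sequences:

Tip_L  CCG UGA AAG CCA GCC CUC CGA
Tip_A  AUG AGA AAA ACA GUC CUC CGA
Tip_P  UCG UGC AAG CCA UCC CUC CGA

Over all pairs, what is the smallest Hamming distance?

3

Pairwise Hamming distances:
  Tip_L vs Tip_A: 6
  Tip_L vs Tip_P: 3
  Tip_A vs Tip_P: 8
The smallest is 3, between Tip_L and Tip_P.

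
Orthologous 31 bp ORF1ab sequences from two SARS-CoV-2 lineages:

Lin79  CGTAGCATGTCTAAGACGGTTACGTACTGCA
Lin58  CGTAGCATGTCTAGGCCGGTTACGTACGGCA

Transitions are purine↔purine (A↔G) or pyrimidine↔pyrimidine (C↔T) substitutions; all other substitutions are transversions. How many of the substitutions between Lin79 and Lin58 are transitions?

1

Differing sites — 14:A/G (Ti); 16:A/C (Tv); 28:T/G (Tv).
Of the 3 differences, 1 transition and 2 transversions, so the answer is 1.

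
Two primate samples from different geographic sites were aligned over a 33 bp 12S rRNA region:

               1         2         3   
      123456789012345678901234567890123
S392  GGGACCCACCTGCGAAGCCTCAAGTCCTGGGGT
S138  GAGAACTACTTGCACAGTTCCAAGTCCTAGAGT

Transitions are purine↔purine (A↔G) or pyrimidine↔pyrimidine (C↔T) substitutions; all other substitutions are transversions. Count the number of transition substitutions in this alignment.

9

Differing sites — 2:G/A (Ti); 5:C/A (Tv); 7:C/T (Ti); 10:C/T (Ti); 14:G/A (Ti); 15:A/C (Tv); 18:C/T (Ti); 19:C/T (Ti); 20:T/C (Ti); 29:G/A (Ti); 31:G/A (Ti).
Of the 11 differences, 9 transitions and 2 transversions, so the answer is 9.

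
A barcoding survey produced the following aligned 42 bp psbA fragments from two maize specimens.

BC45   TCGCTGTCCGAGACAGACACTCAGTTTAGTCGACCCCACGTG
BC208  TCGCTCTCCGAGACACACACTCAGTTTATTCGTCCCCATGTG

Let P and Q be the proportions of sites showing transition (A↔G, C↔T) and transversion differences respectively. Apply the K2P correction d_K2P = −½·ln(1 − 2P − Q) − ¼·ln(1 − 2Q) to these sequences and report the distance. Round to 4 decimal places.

The sequences differ at positions 6 (G/C, transversion), 16 (G/C, transversion), 29 (G/T, transversion), 33 (A/T, transversion), 39 (C/T, transition).
Of the 5 differences, 1 transition and 4 transversions over 42 sites: P = 1/42 = 0.023810, Q = 4/42 = 0.095238.
d = −0.5·ln(0.857142) − 0.25·ln(0.809524) = −0.5·(-0.154152) − 0.25·(-0.211309) = 0.1299.

0.1299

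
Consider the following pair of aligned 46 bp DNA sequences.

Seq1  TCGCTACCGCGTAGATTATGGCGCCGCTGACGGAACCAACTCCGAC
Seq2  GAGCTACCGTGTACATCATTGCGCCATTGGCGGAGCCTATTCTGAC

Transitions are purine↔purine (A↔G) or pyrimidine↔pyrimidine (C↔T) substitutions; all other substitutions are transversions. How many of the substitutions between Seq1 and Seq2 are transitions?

8

Mismatches occur at site 1 (T→G, transversion), site 2 (C→A, transversion), site 10 (C→T, transition), site 14 (G→C, transversion), site 17 (T→C, transition), site 20 (G→T, transversion), site 26 (G→A, transition), site 27 (C→T, transition), site 30 (A→G, transition), site 35 (A→G, transition), site 38 (A→T, transversion), site 40 (C→T, transition), site 43 (C→T, transition).
Of the 13 differences, 8 transitions and 5 transversions, so the answer is 8.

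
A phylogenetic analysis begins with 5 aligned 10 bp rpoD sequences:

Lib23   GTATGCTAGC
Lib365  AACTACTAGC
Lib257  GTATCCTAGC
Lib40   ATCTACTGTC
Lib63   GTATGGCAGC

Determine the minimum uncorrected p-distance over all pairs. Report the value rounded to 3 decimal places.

0.100

Pairwise Hamming distances:
  Lib23 vs Lib365: 4
  Lib23 vs Lib257: 1
  Lib23 vs Lib40: 5
  Lib23 vs Lib63: 2
  Lib365 vs Lib257: 4
  Lib365 vs Lib40: 3
  Lib365 vs Lib63: 6
  Lib257 vs Lib40: 5
  Lib257 vs Lib63: 3
  Lib40 vs Lib63: 7
The smallest is 1 mismatch, between Lib23 and Lib257; p = 1/10 = 0.100.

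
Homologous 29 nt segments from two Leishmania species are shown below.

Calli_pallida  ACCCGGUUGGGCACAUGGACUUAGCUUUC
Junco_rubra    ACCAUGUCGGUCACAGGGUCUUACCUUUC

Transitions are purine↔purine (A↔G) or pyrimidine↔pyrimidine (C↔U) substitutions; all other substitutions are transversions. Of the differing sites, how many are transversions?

Differing sites — 4:C/A (Tv); 5:G/U (Tv); 8:U/C (Ti); 11:G/U (Tv); 16:U/G (Tv); 19:A/U (Tv); 24:G/C (Tv).
Of the 7 differences, 1 transition and 6 transversions, so the answer is 6.

6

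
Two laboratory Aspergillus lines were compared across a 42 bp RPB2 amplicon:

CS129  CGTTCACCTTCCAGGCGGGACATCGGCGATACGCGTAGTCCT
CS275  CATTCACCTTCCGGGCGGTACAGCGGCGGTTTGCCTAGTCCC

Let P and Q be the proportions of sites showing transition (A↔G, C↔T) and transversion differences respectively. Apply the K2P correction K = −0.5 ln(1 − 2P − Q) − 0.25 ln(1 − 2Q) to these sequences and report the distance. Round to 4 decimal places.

Mismatches occur at site 2 (G/A, transition), site 13 (A/G, transition), site 19 (G/T, transversion), site 23 (T/G, transversion), site 29 (A/G, transition), site 31 (A/T, transversion), site 32 (C/T, transition), site 35 (G/C, transversion), site 42 (T/C, transition).
Of the 9 differences, 5 transitions and 4 transversions over 42 sites: P = 5/42 = 0.119048, Q = 4/42 = 0.095238.
d = −0.5·ln(0.666666) − 0.25·ln(0.809524) = −0.5·(-0.405466) − 0.25·(-0.211309) = 0.2556.

0.2556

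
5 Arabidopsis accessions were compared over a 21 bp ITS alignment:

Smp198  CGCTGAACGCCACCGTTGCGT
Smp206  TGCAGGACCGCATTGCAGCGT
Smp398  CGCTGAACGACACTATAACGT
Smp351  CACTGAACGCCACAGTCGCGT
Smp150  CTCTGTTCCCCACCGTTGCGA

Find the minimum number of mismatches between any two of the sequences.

Pairwise Hamming distances:
  Smp198 vs Smp206: 9
  Smp198 vs Smp398: 5
  Smp198 vs Smp351: 3
  Smp198 vs Smp150: 5
  Smp206 vs Smp398: 9
  Smp206 vs Smp351: 10
  Smp206 vs Smp150: 11
  Smp398 vs Smp351: 6
  Smp398 vs Smp150: 10
  Smp351 vs Smp150: 7
The smallest is 3, between Smp198 and Smp351.

3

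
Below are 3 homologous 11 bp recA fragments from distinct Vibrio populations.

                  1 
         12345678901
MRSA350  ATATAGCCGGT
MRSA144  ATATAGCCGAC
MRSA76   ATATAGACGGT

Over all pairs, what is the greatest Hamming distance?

Pairwise Hamming distances:
  MRSA350 vs MRSA144: 2
  MRSA350 vs MRSA76: 1
  MRSA144 vs MRSA76: 3
The largest is 3, between MRSA144 and MRSA76.

3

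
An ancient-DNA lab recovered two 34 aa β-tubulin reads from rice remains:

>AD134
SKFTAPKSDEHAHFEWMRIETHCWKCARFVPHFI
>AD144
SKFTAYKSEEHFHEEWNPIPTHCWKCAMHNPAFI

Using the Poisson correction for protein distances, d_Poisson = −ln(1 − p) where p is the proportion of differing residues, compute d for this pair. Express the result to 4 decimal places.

Differing sites — 6:P/Y; 9:D/E; 12:A/F; 14:F/E; 17:M/N; 18:R/P; 20:E/P; 28:R/M; 29:F/H; 30:V/N; 32:H/A.
p = 11/34 = 0.323529.
d = −ln(1 − 0.323529) = −ln(0.676471) = 0.3909.

0.3909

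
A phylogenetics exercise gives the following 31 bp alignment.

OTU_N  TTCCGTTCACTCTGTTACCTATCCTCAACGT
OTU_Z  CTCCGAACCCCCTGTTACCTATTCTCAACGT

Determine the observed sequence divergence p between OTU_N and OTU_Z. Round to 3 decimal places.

0.194

Differing sites — 1:T/C; 6:T/A; 7:T/A; 9:A/C; 11:T/C; 23:C/T.
There are 6 differences over 31 sites, so p = 6/31 = 0.194.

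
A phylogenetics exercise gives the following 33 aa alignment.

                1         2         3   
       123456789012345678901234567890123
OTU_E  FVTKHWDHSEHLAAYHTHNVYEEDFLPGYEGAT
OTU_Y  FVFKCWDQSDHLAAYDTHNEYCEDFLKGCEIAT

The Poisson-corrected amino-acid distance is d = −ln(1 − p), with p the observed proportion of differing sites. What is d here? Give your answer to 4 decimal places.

0.3610

Mismatches occur at site 3 (T→F), site 5 (H→C), site 8 (H→Q), site 10 (E→D), site 16 (H→D), site 20 (V→E), site 22 (E→C), site 27 (P→K), site 29 (Y→C), site 31 (G→I).
p = 10/33 = 0.303030.
d = −ln(1 − 0.303030) = −ln(0.696970) = 0.3610.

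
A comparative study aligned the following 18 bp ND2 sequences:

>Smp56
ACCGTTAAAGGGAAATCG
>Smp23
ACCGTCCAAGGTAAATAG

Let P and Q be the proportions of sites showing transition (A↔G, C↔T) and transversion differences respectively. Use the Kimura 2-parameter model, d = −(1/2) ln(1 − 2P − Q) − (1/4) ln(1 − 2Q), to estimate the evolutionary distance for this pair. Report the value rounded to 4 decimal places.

0.2641

The sequences differ at positions 6 (T/C, transition), 7 (A/C, transversion), 12 (G/T, transversion), 17 (C/A, transversion).
Of the 4 differences, 1 transition and 3 transversions over 18 sites: P = 1/18 = 0.055556, Q = 3/18 = 0.166667.
d = −0.5·ln(0.722221) − 0.25·ln(0.666666) = −0.5·(-0.325424) − 0.25·(-0.405466) = 0.2641.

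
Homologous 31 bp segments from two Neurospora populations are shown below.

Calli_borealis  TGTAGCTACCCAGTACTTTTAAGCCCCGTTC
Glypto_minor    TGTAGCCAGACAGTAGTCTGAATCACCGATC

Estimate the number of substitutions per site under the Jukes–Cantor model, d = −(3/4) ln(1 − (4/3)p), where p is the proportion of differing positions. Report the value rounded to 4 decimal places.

0.3672

Mismatches occur at site 7 (T/C), site 9 (C/G), site 10 (C/A), site 16 (C/G), site 18 (T/C), site 20 (T/G), site 23 (G/T), site 25 (C/A), site 29 (T/A).
p = 9/31 = 0.290323.
d = −0.75 · ln(1 − (4/3)·0.290323) = −0.75 · ln(0.612903) = −0.75 · (-0.489549) = 0.3672.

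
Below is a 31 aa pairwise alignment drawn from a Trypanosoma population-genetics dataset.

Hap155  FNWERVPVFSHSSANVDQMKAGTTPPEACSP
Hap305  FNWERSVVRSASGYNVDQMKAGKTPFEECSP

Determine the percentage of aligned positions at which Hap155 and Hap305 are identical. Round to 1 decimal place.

The sequences differ at positions 6 (V/S), 7 (P/V), 9 (F/R), 11 (H/A), 13 (S/G), 14 (A/Y), 23 (T/K), 26 (P/F), 28 (A/E).
22 of the 31 sites match, so the percent identity is 22/31 × 100 = 71.0%.

71.0%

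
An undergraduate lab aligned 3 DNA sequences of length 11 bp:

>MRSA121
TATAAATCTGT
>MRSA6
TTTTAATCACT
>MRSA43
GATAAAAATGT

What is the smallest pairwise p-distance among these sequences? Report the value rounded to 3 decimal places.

Pairwise Hamming distances:
  MRSA121 vs MRSA6: 4
  MRSA121 vs MRSA43: 3
  MRSA6 vs MRSA43: 7
The smallest is 3 mismatches, between MRSA121 and MRSA43; p = 3/11 = 0.273.

0.273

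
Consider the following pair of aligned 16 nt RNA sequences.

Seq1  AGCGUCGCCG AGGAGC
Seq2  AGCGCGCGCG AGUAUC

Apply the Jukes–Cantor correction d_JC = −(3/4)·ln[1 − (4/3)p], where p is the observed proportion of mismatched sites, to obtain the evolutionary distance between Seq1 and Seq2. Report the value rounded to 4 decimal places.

0.5199

The sequences differ at positions 5 (U/C), 6 (C/G), 7 (G/C), 8 (C/G), 13 (G/U), 15 (G/U).
p = 6/16 = 0.375000.
d = −0.75 · ln(1 − (4/3)·0.375000) = −0.75 · ln(0.500000) = −0.75 · (-0.693147) = 0.5199.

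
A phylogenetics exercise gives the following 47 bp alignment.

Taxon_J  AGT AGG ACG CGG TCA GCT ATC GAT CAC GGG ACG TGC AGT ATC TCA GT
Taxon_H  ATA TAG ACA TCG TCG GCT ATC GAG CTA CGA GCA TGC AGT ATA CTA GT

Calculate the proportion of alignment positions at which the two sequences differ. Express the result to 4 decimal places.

0.3830

Differing sites — 2:G/T; 3:T/A; 4:A/T; 5:G/A; 9:G/A; 10:C/T; 11:G/C; 15:A/G; 24:T/G; 26:A/T; 27:C/A; 28:G/C; 30:G/A; 31:A/G; 33:G/A; 42:C/A; 43:T/C; 44:C/T.
There are 18 differences over 47 sites, so p = 18/47 = 0.3830.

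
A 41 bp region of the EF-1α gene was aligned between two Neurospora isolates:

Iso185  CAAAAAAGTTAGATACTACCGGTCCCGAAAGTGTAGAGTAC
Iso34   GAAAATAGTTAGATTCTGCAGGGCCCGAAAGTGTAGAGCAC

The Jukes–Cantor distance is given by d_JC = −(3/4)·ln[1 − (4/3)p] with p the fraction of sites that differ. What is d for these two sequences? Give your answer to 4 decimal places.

Differing sites — 1:C/G; 6:A/T; 15:A/T; 18:A/G; 20:C/A; 23:T/G; 39:T/C.
p = 7/41 = 0.170732.
d = −0.75 · ln(1 − (4/3)·0.170732) = −0.75 · ln(0.772357) = −0.75 · (-0.258308) = 0.1937.

0.1937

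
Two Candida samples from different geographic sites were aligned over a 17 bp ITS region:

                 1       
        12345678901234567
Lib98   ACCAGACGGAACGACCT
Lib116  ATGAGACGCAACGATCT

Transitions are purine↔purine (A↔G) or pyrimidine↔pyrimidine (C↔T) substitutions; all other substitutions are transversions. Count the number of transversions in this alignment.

2

The sequences differ at positions 2 (C/T, transition), 3 (C/G, transversion), 9 (G/C, transversion), 15 (C/T, transition).
Of the 4 differences, 2 transitions and 2 transversions, so the answer is 2.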